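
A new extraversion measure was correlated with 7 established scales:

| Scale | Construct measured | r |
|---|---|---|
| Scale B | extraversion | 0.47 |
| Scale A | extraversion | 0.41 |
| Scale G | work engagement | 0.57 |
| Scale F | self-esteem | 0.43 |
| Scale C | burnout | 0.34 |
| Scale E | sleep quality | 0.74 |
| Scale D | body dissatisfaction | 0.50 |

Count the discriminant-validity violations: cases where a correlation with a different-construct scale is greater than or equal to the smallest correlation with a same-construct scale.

4

Convergent (same construct = extraversion): Scale B, Scale A.
Smallest convergent = 0.41. Discriminant values: 0.57, 0.43, 0.34, 0.74, 0.50; count ≥ 0.41 → 4.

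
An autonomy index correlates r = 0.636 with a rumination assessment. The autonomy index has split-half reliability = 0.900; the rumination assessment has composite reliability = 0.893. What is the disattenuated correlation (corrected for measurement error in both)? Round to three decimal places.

0.709

r_true = r_obs / √(r_xx · r_yy) = 0.636 / √(0.900 × 0.893) = 0.636 / √0.803700 = 0.636 / 0.8965 ≈ 0.709.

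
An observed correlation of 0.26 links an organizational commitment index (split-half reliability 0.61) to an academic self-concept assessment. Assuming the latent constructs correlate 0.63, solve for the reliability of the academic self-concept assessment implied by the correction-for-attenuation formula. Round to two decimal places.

0.28

r_true = r_obs / √(r_xx · r_yy) ⇒ 0.63 = 0.26 / √(0.61 · r_yy).
√(0.61 · r_yy) = 0.26 / 0.63 = 0.4127; 0.61 · r_yy = 0.1703; r_yy = 0.1703 / 0.61 ≈ 0.28.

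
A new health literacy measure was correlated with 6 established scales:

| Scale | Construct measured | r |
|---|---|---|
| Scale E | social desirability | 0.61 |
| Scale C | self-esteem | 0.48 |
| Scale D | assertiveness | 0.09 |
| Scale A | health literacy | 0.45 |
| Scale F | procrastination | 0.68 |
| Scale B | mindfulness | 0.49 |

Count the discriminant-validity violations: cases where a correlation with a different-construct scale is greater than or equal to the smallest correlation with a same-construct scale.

4

Convergent (same construct = health literacy): Scale A.
Smallest convergent = 0.45. Discriminant values: 0.61, 0.48, 0.09, 0.68, 0.49; count ≥ 0.45 → 4.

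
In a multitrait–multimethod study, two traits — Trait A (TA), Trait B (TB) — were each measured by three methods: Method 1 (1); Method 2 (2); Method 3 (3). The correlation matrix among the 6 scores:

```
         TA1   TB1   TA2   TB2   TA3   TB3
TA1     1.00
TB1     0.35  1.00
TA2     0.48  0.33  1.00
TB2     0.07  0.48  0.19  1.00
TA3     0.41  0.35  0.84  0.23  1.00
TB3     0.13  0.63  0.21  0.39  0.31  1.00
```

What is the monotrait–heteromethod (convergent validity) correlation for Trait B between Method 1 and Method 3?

Same trait (TB), different methods: r(TB1, TB3) = 0.63.

0.63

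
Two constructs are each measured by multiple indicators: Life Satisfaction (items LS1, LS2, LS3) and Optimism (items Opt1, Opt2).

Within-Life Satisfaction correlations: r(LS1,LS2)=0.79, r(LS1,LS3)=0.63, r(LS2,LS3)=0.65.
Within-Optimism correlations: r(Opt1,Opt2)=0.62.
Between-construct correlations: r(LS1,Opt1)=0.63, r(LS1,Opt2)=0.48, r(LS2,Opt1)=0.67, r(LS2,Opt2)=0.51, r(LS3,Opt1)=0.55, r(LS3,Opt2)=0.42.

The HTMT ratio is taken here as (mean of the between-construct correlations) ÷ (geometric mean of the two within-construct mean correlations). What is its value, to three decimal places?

Mean between = 3.26/6 = 0.5433.
Mean within-LS = 2.07/3 = 0.6900; mean within-Opt = 0.62/1 = 0.6200.
Geometric mean = √(0.6900 × 0.6200) = 0.6541.
HTMT = 0.5433 / 0.6541 = 0.831.

0.831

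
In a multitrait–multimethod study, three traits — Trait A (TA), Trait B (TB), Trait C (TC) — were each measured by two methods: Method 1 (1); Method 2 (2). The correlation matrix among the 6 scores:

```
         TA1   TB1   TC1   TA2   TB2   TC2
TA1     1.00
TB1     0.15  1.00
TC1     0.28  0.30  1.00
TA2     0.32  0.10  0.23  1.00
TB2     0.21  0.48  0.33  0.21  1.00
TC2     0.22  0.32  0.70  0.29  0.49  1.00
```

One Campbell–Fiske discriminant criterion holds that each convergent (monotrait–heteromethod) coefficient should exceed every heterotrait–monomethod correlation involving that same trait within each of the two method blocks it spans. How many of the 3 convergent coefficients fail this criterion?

Checking each validity diagonal entry against its comparison values:
TA (methods 1·2): 0.32 vs {0.15, 0.21, 0.28, 0.29} → pass.
TB (methods 1·2): 0.48 vs {0.15, 0.21, 0.30, 0.49} → fail.
TC (methods 1·2): 0.70 vs {0.28, 0.29, 0.30, 0.49} → pass.
1 of 3 fail.

1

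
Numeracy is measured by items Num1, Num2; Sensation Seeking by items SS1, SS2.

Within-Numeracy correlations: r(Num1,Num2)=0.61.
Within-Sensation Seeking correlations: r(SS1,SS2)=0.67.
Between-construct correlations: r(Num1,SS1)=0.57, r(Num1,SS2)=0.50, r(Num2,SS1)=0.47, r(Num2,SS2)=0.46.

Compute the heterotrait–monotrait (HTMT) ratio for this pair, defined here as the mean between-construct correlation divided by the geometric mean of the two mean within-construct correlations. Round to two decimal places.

Mean heterotrait r = 2.00/4 = 0.5000.
Mean within-Num = 0.61/1 = 0.6100; mean within-SS = 0.67/1 = 0.6700.
Geometric mean = √(0.6100 × 0.6700) = 0.6393.
HTMT = 0.5000 / 0.6393 = 0.78.

0.78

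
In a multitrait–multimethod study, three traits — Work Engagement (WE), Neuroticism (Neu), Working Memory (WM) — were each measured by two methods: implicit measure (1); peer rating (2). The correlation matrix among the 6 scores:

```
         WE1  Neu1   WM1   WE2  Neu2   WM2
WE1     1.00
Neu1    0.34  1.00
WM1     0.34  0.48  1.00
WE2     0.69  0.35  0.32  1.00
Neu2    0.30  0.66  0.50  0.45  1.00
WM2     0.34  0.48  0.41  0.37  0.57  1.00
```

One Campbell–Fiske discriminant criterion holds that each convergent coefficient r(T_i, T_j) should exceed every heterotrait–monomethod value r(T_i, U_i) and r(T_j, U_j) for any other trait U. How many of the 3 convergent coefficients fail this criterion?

Checking each validity diagonal entry against its comparison values:
WE (methods 1·2): 0.69 vs {0.34, 0.45, 0.34, 0.37} → pass.
Neu (methods 1·2): 0.66 vs {0.34, 0.45, 0.48, 0.57} → pass.
WM (methods 1·2): 0.41 vs {0.34, 0.37, 0.48, 0.57} → fail.
1 of 3 fail.

1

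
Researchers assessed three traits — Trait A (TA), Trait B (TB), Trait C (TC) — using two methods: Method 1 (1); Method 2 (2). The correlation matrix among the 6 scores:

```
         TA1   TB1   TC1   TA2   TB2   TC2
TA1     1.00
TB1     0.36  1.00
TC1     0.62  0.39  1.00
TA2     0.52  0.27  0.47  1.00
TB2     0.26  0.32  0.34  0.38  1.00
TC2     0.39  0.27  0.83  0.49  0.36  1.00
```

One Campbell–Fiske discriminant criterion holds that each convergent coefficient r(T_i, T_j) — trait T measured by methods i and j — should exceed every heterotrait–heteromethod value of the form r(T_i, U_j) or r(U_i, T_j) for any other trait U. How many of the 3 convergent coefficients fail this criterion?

1

Each convergent coefficient versus the relevant comparison correlations:
TA (methods 1·2): 0.52 vs {0.26, 0.27, 0.39, 0.47} → pass.
TB (methods 1·2): 0.32 vs {0.27, 0.26, 0.27, 0.34} → fail.
TC (methods 1·2): 0.83 vs {0.47, 0.39, 0.34, 0.27} → pass.
1 of 3 fail.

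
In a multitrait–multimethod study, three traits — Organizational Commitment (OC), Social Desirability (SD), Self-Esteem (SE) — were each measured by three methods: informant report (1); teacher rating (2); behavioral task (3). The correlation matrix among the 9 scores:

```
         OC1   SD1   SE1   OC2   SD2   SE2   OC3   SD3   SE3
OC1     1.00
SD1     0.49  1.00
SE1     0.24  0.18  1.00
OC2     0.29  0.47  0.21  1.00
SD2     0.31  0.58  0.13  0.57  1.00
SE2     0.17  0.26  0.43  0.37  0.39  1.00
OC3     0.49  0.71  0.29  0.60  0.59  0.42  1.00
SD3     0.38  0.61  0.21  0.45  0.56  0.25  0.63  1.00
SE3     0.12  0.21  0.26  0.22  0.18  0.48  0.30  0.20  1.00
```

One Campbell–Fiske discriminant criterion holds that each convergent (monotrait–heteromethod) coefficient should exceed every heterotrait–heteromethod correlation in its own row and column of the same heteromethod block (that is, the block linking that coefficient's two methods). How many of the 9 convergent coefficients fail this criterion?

Convergent coefficients and their comparison sets:
OC (methods 1·2): 0.29 vs {0.31, 0.47, 0.17, 0.21} → fail.
OC (methods 1·3): 0.49 vs {0.38, 0.71, 0.12, 0.29} → fail.
OC (methods 2·3): 0.60 vs {0.45, 0.59, 0.22, 0.42} → pass.
SD (methods 1·2): 0.58 vs {0.47, 0.31, 0.26, 0.13} → pass.
SD (methods 1·3): 0.61 vs {0.71, 0.38, 0.21, 0.21} → fail.
SD (methods 2·3): 0.56 vs {0.59, 0.45, 0.18, 0.25} → fail.
SE (methods 1·2): 0.43 vs {0.21, 0.17, 0.13, 0.26} → pass.
SE (methods 1·3): 0.26 vs {0.29, 0.12, 0.21, 0.21} → fail.
SE (methods 2·3): 0.48 vs {0.42, 0.22, 0.25, 0.18} → pass.
5 of 9 fail.

5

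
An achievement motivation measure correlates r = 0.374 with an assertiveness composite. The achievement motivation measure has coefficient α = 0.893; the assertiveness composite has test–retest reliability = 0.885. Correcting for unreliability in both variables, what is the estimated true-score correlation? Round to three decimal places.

0.421

r_true = r_obs / √(r_xx · r_yy) = 0.374 / √(0.893 × 0.885) = 0.374 / √0.790305 = 0.374 / 0.8890 ≈ 0.421.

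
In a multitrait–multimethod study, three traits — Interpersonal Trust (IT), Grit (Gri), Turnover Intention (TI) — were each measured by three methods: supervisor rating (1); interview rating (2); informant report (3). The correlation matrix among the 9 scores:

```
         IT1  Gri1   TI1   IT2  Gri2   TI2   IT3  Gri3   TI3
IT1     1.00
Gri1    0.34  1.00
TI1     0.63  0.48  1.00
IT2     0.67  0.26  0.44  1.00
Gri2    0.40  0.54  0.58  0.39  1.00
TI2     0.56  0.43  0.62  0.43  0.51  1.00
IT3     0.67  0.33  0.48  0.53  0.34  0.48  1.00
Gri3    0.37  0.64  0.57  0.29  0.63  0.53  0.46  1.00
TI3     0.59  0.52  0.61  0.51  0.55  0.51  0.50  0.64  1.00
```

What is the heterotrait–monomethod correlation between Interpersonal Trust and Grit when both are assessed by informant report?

Different traits, same method: r(IT3, Gri3) = 0.46.

0.46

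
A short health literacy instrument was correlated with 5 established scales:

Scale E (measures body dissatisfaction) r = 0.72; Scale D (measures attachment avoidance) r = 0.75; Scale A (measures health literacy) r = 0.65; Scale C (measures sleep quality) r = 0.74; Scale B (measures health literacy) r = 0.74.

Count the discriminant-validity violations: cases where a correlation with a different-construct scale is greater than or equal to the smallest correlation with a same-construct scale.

3

Convergent (same construct = health literacy): Scale A, Scale B.
Smallest convergent = 0.65. Discriminant values: 0.72, 0.75, 0.74; count ≥ 0.65 → 3.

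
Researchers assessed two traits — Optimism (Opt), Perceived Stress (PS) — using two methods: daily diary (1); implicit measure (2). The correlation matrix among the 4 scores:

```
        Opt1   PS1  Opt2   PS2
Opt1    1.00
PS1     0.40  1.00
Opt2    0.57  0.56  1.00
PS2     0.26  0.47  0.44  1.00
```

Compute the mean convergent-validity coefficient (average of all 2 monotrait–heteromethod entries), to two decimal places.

Convergent values: 0.57, 0.47; mean = 1.04/2 = 0.52.

0.52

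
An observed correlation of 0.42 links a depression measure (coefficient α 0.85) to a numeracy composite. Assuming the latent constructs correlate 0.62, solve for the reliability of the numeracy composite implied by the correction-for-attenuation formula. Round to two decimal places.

r_true = r_obs / √(r_xx · r_yy) ⇒ 0.62 = 0.42 / √(0.85 · r_yy).
√(0.85 · r_yy) = 0.42 / 0.62 = 0.6774; 0.85 · r_yy = 0.4589; r_yy = 0.4589 / 0.85 ≈ 0.54.

0.54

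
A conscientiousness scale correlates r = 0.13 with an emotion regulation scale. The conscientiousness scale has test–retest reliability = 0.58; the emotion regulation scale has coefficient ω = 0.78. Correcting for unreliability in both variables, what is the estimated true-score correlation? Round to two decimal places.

0.19

r_true = r_obs / √(r_xx · r_yy) = 0.13 / √(0.58 × 0.78) = 0.13 / √0.4524 = 0.13 / 0.6726 ≈ 0.19.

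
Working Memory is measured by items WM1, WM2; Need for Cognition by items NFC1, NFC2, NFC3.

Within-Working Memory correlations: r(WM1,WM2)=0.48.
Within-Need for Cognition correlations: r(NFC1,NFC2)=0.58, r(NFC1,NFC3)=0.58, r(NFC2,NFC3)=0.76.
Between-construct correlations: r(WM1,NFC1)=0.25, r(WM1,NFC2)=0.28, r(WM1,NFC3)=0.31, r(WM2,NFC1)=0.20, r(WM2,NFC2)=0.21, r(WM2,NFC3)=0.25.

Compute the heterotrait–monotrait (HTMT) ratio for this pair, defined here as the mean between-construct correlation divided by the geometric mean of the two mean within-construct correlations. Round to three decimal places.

0.451

Mean heterotrait r = 1.50/6 = 0.2500.
Mean within-WM = 0.48/1 = 0.4800; mean within-NFC = 1.92/3 = 0.6400.
Geometric mean = √(0.4800 × 0.6400) = 0.5543.
HTMT = 0.2500 / 0.5543 = 0.451.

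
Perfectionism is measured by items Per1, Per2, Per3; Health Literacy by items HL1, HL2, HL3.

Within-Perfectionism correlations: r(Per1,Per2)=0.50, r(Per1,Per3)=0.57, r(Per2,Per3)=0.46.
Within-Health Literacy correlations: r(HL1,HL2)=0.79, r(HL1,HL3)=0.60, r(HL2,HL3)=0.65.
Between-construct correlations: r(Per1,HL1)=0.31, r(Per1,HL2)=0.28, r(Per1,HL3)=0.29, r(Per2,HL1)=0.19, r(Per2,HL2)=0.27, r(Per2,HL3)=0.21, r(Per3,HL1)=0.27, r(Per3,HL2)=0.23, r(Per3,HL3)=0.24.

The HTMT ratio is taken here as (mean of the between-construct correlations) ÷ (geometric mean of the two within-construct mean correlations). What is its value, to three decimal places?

Mean heterotrait r = 2.29/9 = 0.2544.
Mean within-Per = 1.53/3 = 0.5100; mean within-HL = 2.04/3 = 0.6800.
Geometric mean = √(0.5100 × 0.6800) = 0.5889.
HTMT = 0.2544 / 0.5889 = 0.432.

0.432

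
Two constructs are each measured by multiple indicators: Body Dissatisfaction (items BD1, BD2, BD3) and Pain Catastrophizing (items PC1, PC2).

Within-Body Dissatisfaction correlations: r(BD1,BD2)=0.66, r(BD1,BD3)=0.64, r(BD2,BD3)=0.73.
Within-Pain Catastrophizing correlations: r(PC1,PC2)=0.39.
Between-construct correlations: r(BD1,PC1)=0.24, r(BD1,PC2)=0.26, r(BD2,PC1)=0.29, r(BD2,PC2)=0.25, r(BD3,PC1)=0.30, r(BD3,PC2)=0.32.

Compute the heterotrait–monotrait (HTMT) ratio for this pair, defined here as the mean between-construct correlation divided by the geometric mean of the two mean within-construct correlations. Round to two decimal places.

Mean between = 1.66/6 = 0.2767.
Mean within-BD = 2.03/3 = 0.6767; mean within-PC = 0.39/1 = 0.3900.
Geometric mean = √(0.6767 × 0.3900) = 0.5137.
HTMT = 0.2767 / 0.5137 = 0.54.

0.54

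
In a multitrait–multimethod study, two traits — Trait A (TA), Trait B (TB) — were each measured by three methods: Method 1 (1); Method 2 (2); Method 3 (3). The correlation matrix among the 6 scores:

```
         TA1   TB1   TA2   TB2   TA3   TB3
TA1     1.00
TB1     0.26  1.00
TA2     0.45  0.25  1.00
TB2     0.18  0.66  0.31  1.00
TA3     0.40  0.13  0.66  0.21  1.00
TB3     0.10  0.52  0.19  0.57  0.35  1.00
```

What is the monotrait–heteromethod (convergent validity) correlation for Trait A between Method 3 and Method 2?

0.66

Same trait (TA), different methods: r(TA3, TA2) = 0.66.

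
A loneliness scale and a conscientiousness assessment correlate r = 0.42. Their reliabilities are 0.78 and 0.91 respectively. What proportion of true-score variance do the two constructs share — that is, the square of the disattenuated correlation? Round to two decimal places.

Disattenuated r = 0.42 / √(0.78 × 0.91) = 0.42 / 0.8425 = 0.4985.
Shared true-score variance = 0.4985² = 0.2485 ≈ 0.25.

0.25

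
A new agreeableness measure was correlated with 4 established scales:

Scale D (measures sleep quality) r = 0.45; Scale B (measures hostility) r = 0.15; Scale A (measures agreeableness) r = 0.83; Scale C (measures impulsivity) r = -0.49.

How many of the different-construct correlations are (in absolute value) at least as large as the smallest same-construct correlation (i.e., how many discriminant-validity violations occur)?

Convergent (same construct = agreeableness): Scale A.
Smallest convergent = 0.83. Discriminant |r|: 0.45, 0.15, 0.49; count ≥ 0.83 → 0.

0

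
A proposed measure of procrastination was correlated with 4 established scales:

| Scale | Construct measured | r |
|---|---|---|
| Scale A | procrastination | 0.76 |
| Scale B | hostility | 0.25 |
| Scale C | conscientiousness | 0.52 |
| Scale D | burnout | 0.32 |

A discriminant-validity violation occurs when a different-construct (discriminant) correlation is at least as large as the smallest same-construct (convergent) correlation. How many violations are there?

0

Convergent (same construct = procrastination): Scale A.
Smallest convergent = 0.76. Discriminant values: 0.25, 0.52, 0.32; count ≥ 0.76 → 0.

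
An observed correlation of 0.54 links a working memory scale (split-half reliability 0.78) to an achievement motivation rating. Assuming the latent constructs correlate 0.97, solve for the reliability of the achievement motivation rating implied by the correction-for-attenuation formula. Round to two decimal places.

0.40

r_true = r_obs / √(r_xx · r_yy) ⇒ 0.97 = 0.54 / √(0.78 · r_yy).
√(0.78 · r_yy) = 0.54 / 0.97 = 0.5567; 0.78 · r_yy = 0.3099; r_yy = 0.3099 / 0.78 ≈ 0.40.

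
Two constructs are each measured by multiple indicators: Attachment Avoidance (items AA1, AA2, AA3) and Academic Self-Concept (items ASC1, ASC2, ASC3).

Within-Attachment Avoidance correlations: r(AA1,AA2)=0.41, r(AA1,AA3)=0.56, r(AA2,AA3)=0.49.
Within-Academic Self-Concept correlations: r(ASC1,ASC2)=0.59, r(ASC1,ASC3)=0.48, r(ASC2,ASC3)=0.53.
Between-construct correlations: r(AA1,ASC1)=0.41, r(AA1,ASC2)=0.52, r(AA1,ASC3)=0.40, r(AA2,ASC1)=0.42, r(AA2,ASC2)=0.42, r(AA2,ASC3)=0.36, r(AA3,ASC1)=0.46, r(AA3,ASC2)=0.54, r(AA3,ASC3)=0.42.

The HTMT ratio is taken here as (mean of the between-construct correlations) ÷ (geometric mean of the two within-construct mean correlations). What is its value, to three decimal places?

Mean between = 3.95/9 = 0.4389.
Mean within-AA = 1.46/3 = 0.4867; mean within-ASC = 1.60/3 = 0.5333.
Geometric mean = √(0.4867 × 0.5333) = 0.5095.
HTMT = 0.4389 / 0.5095 = 0.861.

0.861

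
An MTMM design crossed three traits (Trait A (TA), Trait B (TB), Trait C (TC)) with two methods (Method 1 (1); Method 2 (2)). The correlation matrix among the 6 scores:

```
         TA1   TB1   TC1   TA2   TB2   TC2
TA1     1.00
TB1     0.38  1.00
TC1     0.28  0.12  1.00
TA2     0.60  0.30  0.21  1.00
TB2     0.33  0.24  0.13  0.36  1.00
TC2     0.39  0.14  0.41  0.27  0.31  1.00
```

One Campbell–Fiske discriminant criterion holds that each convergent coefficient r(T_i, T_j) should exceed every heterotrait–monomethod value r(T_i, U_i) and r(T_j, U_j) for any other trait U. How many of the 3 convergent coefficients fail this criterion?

Convergent coefficients and their comparison sets:
TA (methods 1·2): 0.60 vs {0.38, 0.36, 0.28, 0.27} → pass.
TB (methods 1·2): 0.24 vs {0.38, 0.36, 0.12, 0.31} → fail.
TC (methods 1·2): 0.41 vs {0.28, 0.27, 0.12, 0.31} → pass.
1 of 3 fail.

1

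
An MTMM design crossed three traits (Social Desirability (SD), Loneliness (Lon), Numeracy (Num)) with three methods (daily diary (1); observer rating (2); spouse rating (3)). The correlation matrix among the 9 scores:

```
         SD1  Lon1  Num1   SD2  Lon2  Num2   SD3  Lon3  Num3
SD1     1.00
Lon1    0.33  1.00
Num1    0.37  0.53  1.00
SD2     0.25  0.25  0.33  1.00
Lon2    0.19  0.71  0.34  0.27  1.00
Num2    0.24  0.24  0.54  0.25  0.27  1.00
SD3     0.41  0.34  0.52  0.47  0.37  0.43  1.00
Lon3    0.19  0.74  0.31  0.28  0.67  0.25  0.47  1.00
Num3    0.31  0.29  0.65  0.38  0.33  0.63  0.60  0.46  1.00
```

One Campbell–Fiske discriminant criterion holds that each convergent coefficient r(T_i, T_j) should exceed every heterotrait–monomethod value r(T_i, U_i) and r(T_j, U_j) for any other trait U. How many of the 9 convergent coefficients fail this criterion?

Convergent coefficients and their comparison sets:
SD (methods 1·2): 0.25 vs {0.33, 0.27, 0.37, 0.25} → fail.
SD (methods 1·3): 0.41 vs {0.33, 0.47, 0.37, 0.60} → fail.
SD (methods 2·3): 0.47 vs {0.27, 0.47, 0.25, 0.60} → fail.
Lon (methods 1·2): 0.71 vs {0.33, 0.27, 0.53, 0.27} → pass.
Lon (methods 1·3): 0.74 vs {0.33, 0.47, 0.53, 0.46} → pass.
Lon (methods 2·3): 0.67 vs {0.27, 0.47, 0.27, 0.46} → pass.
Num (methods 1·2): 0.54 vs {0.37, 0.25, 0.53, 0.27} → pass.
Num (methods 1·3): 0.65 vs {0.37, 0.60, 0.53, 0.46} → pass.
Num (methods 2·3): 0.63 vs {0.25, 0.60, 0.27, 0.46} → pass.
3 of 9 fail.

3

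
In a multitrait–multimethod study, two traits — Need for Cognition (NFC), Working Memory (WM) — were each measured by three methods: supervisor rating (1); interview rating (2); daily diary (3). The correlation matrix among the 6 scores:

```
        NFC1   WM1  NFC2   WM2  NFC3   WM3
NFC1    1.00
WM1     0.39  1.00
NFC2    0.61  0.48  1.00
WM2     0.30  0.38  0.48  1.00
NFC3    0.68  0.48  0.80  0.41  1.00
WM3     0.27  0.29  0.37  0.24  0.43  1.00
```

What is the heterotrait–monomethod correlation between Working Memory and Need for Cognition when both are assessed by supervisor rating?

0.39

Different traits, same method: r(WM1, NFC1) = 0.39.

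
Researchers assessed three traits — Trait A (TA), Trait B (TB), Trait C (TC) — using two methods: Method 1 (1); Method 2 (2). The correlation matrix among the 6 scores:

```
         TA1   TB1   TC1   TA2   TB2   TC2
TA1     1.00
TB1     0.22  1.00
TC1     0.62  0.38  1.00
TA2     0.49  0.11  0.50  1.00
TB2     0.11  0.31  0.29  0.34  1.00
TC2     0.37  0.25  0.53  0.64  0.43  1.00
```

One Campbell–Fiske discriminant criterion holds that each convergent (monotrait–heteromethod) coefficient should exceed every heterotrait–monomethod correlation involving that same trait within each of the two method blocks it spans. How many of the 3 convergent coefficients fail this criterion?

3

Checking each validity diagonal entry against its comparison values:
TA (methods 1·2): 0.49 vs {0.22, 0.34, 0.62, 0.64} → fail.
TB (methods 1·2): 0.31 vs {0.22, 0.34, 0.38, 0.43} → fail.
TC (methods 1·2): 0.53 vs {0.62, 0.64, 0.38, 0.43} → fail.
3 of 3 fail.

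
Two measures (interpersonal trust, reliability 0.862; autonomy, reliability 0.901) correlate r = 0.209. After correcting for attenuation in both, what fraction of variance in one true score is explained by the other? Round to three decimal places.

Disattenuated r = 0.209 / √(0.862 × 0.901) = 0.209 / 0.8813 = 0.2371.
Shared true-score variance = 0.2371² = 0.0562 ≈ 0.056.

0.056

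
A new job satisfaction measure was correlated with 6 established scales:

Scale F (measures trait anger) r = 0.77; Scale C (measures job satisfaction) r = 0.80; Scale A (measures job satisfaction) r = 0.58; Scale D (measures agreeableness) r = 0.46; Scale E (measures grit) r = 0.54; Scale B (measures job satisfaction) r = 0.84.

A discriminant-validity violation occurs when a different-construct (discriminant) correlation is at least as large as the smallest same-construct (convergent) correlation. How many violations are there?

Convergent (same construct = job satisfaction): Scale C, Scale A, Scale B.
Smallest convergent = 0.58. Discriminant values: 0.77, 0.46, 0.54; count ≥ 0.58 → 1.

1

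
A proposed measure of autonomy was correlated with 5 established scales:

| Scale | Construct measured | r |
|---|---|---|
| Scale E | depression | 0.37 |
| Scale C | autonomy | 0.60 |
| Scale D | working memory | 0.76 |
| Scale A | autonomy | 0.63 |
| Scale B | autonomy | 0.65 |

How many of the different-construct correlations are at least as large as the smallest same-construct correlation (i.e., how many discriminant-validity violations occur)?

Convergent (same construct = autonomy): Scale C, Scale A, Scale B.
Smallest convergent = 0.60. Discriminant values: 0.37, 0.76; count ≥ 0.60 → 1.

1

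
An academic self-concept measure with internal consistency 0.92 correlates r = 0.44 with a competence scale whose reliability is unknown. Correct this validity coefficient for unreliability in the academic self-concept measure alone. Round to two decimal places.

Single correction: r_c = r_obs / √r_xx = 0.44 / √0.92 = 0.44 / 0.9592 ≈ 0.46.

0.46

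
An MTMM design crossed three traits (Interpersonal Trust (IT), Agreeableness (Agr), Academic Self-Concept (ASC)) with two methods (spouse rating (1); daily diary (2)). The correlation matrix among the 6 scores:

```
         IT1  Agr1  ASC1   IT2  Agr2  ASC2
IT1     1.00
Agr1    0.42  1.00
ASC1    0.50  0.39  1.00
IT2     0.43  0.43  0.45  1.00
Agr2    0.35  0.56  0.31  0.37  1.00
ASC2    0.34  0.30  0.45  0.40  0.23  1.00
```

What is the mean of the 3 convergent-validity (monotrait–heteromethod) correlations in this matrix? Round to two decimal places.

Convergent values: 0.43, 0.56, 0.45; mean = 1.44/3 = 0.48.

0.48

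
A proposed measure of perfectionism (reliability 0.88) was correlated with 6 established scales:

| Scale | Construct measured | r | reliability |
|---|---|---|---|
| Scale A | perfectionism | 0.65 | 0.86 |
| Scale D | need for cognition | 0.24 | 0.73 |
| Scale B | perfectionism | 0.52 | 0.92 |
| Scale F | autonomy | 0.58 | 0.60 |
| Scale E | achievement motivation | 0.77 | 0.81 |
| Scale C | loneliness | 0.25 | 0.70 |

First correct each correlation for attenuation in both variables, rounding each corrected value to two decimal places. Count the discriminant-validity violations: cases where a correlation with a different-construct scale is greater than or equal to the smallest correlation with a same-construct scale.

Disattenuated r (r / √(r_scale · r_new)):
  Scale A (conv): 0.65 / √(0.86·0.88) = 0.75
  Scale D (disc): 0.24 / √(0.73·0.88) = 0.30
  Scale B (conv): 0.52 / √(0.92·0.88) = 0.58
  Scale F (disc): 0.58 / √(0.60·0.88) = 0.80
  Scale E (disc): 0.77 / √(0.81·0.88) = 0.91
  Scale C (disc): 0.25 / √(0.70·0.88) = 0.32
Smallest convergent = 0.58. Discriminant values: 0.30, 0.80, 0.91, 0.32; count ≥ 0.58 → 2.

2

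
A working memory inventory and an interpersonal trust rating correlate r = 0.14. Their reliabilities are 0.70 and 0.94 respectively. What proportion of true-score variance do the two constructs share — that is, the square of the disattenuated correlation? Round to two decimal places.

0.03

Disattenuated r = 0.14 / √(0.70 × 0.94) = 0.14 / 0.8112 = 0.1726.
Shared true-score variance = 0.1726² = 0.0298 ≈ 0.03.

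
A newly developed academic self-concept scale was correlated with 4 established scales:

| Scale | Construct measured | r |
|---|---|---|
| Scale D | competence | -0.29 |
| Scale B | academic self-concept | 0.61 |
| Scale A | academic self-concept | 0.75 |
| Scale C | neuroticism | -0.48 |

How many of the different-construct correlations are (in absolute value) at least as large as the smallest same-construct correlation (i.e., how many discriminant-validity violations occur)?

Convergent (same construct = academic self-concept): Scale B, Scale A.
Smallest convergent = 0.61. Discriminant |r|: 0.29, 0.48; count ≥ 0.61 → 0.

0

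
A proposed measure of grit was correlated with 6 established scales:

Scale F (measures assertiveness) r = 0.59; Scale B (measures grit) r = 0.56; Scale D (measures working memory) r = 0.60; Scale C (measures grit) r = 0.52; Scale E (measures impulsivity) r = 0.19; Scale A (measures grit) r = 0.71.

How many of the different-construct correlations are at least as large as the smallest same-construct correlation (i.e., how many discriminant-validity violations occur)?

2

Convergent (same construct = grit): Scale B, Scale C, Scale A.
Smallest convergent = 0.52. Discriminant values: 0.59, 0.60, 0.19; count ≥ 0.52 → 2.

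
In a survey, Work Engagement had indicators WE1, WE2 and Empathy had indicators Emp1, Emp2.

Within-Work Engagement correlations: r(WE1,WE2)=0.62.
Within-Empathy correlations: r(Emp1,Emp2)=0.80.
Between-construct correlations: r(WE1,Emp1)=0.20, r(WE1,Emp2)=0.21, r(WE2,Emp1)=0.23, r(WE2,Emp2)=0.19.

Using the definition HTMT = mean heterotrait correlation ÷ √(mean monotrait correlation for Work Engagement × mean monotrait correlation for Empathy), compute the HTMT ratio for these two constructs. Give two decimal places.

0.29

Between-construct mean = 0.83/4 = 0.2075.
Mean within-WE = 0.62/1 = 0.6200; mean within-Emp = 0.80/1 = 0.8000.
Geometric mean = √(0.6200 × 0.8000) = 0.7043.
HTMT = 0.2075 / 0.7043 = 0.29.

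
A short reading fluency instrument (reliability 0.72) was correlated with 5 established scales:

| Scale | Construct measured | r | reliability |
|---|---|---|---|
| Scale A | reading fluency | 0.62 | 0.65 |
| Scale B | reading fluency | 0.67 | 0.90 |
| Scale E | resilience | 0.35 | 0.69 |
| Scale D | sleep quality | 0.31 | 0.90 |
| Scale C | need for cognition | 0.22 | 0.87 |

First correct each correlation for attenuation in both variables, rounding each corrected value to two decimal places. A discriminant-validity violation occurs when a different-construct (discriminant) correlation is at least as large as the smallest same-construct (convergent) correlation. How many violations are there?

0

Disattenuated r (r / √(r_scale · r_new)):
  Scale A (conv): 0.62 / √(0.65·0.72) = 0.91
  Scale B (conv): 0.67 / √(0.90·0.72) = 0.83
  Scale E (disc): 0.35 / √(0.69·0.72) = 0.50
  Scale D (disc): 0.31 / √(0.90·0.72) = 0.39
  Scale C (disc): 0.22 / √(0.87·0.72) = 0.28
Smallest convergent = 0.83. Discriminant values: 0.50, 0.39, 0.28; count ≥ 0.83 → 0.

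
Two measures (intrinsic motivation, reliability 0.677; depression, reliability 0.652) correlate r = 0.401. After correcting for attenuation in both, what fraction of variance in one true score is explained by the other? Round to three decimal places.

Disattenuated r = 0.401 / √(0.677 × 0.652) = 0.401 / 0.6644 = 0.6036.
Shared true-score variance = 0.6036² = 0.3643 ≈ 0.364.

0.364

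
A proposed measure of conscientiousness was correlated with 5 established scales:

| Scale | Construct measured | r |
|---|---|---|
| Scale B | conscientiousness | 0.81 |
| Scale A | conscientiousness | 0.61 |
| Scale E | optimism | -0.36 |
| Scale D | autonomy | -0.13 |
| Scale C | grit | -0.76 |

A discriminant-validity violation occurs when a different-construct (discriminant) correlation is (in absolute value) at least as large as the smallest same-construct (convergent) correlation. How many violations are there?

1

Convergent (same construct = conscientiousness): Scale B, Scale A.
Smallest convergent = 0.61. Discriminant |r|: 0.36, 0.13, 0.76; count ≥ 0.61 → 1.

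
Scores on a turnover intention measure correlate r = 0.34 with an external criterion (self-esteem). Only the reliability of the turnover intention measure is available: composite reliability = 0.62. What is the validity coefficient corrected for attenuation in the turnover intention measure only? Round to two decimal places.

0.43

Single correction: r_c = r_obs / √r_xx = 0.34 / √0.62 = 0.34 / 0.7874 ≈ 0.43.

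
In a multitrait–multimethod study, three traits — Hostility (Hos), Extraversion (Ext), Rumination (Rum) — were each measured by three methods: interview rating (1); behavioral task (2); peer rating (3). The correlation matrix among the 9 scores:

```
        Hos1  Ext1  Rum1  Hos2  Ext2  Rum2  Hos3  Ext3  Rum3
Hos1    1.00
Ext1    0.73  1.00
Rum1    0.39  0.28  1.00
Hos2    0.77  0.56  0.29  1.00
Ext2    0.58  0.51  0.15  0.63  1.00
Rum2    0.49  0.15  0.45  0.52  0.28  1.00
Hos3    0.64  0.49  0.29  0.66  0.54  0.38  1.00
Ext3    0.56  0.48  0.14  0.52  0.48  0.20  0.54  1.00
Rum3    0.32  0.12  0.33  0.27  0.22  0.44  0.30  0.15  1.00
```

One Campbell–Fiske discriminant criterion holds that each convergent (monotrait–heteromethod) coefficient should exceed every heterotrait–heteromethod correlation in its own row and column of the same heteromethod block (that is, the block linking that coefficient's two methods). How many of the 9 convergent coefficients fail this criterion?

4

Checking each validity diagonal entry against its comparison values:
Hos (methods 1·2): 0.77 vs {0.58, 0.56, 0.49, 0.29} → pass.
Hos (methods 1·3): 0.64 vs {0.56, 0.49, 0.32, 0.29} → pass.
Hos (methods 2·3): 0.66 vs {0.52, 0.54, 0.27, 0.38} → pass.
Ext (methods 1·2): 0.51 vs {0.56, 0.58, 0.15, 0.15} → fail.
Ext (methods 1·3): 0.48 vs {0.49, 0.56, 0.12, 0.14} → fail.
Ext (methods 2·3): 0.48 vs {0.54, 0.52, 0.22, 0.20} → fail.
Rum (methods 1·2): 0.45 vs {0.29, 0.49, 0.15, 0.15} → fail.
Rum (methods 1·3): 0.33 vs {0.29, 0.32, 0.14, 0.12} → pass.
Rum (methods 2·3): 0.44 vs {0.38, 0.27, 0.20, 0.22} → pass.
4 of 9 fail.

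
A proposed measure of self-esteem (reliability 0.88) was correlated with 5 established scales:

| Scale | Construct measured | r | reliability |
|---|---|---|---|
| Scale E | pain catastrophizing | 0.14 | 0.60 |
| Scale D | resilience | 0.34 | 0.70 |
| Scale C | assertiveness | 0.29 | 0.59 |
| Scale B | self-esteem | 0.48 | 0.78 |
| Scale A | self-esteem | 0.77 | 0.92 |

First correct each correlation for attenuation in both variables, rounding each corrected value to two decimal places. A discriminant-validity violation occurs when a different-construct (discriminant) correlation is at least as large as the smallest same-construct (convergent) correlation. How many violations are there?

0

Disattenuated r (r / √(r_scale · r_new)):
  Scale E (disc): 0.14 / √(0.60·0.88) = 0.19
  Scale D (disc): 0.34 / √(0.70·0.88) = 0.43
  Scale C (disc): 0.29 / √(0.59·0.88) = 0.40
  Scale B (conv): 0.48 / √(0.78·0.88) = 0.58
  Scale A (conv): 0.77 / √(0.92·0.88) = 0.86
Smallest convergent = 0.58. Discriminant values: 0.19, 0.43, 0.40; count ≥ 0.58 → 0.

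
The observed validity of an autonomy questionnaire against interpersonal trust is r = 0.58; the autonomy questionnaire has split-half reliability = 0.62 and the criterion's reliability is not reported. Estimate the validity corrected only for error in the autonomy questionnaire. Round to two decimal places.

Single correction: r_c = r_obs / √r_xx = 0.58 / √0.62 = 0.58 / 0.7874 ≈ 0.74.

0.74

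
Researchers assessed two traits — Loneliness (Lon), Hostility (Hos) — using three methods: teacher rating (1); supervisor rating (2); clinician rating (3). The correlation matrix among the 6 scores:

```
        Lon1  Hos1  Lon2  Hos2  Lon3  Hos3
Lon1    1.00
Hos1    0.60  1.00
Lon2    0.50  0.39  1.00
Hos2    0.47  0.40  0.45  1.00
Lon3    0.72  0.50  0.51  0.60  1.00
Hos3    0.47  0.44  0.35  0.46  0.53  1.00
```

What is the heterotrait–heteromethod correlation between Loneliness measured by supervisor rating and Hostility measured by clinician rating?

0.35

Different traits and methods: r(Lon2, Hos3) = 0.35.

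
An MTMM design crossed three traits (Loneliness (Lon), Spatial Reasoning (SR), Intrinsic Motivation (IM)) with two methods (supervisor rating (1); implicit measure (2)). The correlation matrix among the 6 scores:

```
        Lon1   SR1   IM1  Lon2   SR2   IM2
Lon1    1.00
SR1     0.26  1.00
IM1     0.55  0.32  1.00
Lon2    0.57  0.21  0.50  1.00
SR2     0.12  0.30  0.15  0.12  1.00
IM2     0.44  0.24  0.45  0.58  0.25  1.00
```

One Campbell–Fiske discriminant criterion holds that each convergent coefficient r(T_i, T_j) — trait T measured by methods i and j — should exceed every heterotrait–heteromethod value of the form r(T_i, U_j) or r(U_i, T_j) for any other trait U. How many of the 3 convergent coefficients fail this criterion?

1

Checking each validity diagonal entry against its comparison values:
Lon (methods 1·2): 0.57 vs {0.12, 0.21, 0.44, 0.50} → pass.
SR (methods 1·2): 0.30 vs {0.21, 0.12, 0.24, 0.15} → pass.
IM (methods 1·2): 0.45 vs {0.50, 0.44, 0.15, 0.24} → fail.
1 of 3 fail.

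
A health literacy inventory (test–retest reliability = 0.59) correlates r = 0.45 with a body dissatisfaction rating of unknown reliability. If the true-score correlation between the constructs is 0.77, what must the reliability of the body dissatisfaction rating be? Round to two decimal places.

0.58

r_true = r_obs / √(r_xx · r_yy) ⇒ 0.77 = 0.45 / √(0.59 · r_yy).
√(0.59 · r_yy) = 0.45 / 0.77 = 0.5844; 0.59 · r_yy = 0.3415; r_yy = 0.3415 / 0.59 ≈ 0.58.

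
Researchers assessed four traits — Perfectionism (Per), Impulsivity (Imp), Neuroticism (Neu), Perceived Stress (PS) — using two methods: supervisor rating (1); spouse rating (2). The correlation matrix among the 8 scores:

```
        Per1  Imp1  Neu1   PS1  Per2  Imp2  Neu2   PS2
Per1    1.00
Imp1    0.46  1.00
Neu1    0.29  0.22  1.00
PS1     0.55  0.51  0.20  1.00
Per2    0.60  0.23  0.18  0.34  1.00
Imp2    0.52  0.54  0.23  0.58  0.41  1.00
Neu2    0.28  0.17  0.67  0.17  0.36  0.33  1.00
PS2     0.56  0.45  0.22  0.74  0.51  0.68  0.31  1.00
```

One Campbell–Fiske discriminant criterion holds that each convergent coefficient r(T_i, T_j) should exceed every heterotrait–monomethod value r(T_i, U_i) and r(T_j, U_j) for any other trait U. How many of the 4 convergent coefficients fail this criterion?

1

Checking each validity diagonal entry against its comparison values:
Per (methods 1·2): 0.60 vs {0.46, 0.41, 0.29, 0.36, 0.55, 0.51} → pass.
Imp (methods 1·2): 0.54 vs {0.46, 0.41, 0.22, 0.33, 0.51, 0.68} → fail.
Neu (methods 1·2): 0.67 vs {0.29, 0.36, 0.22, 0.33, 0.20, 0.31} → pass.
PS (methods 1·2): 0.74 vs {0.55, 0.51, 0.51, 0.68, 0.20, 0.31} → pass.
1 of 4 fail.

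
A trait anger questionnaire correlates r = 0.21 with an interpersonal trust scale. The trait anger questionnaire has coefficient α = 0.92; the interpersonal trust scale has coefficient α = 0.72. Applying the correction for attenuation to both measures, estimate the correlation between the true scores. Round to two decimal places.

r_true = r_obs / √(r_xx · r_yy) = 0.21 / √(0.92 × 0.72) = 0.21 / √0.6624 = 0.21 / 0.8139 ≈ 0.26.

0.26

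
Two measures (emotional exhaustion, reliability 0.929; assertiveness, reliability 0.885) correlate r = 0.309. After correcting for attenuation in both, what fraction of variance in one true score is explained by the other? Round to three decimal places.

0.116

Disattenuated r = 0.309 / √(0.929 × 0.885) = 0.309 / 0.9067 = 0.3408.
Shared true-score variance = 0.3408² = 0.1161 ≈ 0.116.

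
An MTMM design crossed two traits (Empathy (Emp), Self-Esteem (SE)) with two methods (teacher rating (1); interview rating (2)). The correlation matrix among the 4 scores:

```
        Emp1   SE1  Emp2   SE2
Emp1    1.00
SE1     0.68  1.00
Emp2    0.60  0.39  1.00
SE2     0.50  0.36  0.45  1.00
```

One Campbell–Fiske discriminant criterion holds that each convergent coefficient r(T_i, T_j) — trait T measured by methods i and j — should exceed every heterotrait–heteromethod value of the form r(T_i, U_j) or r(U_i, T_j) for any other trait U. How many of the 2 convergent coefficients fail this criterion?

Checking each validity diagonal entry against its comparison values:
Emp (methods 1·2): 0.60 vs {0.50, 0.39} → pass.
SE (methods 1·2): 0.36 vs {0.39, 0.50} → fail.
1 of 2 fail.

1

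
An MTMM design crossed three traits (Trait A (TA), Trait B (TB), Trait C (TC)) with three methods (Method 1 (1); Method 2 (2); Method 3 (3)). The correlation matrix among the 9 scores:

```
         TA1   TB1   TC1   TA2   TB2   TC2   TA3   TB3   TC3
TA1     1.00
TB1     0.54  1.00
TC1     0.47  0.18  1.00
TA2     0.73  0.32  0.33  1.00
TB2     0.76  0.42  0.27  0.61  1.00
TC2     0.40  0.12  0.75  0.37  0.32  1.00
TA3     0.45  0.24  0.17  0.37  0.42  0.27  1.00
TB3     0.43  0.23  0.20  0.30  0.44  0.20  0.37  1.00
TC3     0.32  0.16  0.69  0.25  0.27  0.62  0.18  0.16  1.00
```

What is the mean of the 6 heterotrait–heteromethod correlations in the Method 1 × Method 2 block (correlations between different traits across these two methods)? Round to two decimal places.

HTHM values (method 1 × method 2): 0.76, 0.40, 0.32, 0.12, 0.33, 0.27; mean = 2.20/6 = 0.37.

0.37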